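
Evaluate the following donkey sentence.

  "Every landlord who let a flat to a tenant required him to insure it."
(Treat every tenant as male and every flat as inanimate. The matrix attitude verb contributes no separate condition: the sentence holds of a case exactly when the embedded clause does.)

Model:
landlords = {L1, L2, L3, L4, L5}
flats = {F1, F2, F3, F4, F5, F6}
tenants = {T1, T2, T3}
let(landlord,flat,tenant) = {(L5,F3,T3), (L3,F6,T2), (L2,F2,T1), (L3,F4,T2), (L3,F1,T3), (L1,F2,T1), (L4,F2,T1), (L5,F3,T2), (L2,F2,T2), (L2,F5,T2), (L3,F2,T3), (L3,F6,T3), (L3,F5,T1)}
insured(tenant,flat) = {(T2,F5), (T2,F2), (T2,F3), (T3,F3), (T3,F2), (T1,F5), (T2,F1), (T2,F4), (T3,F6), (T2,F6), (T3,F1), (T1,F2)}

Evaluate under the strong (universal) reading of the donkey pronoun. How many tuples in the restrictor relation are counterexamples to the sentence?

"him" takes "a tenant" as antecedent and "it" takes "a flat"; both are donkey pronouns co-varying with the restrictor.
Strong reading: for every (l,f,t) with let(l,f,t), insured(t,f).
Restrictor triples: (L1,F2,T1)→insured(T1,F2) ✓  (L2,F2,T1)→insured(T1,F2) ✓  (L2,F2,T2)→insured(T2,F2) ✓  (L2,F5,T2)→insured(T2,F5) ✓  (L3,F1,T3)→insured(T3,F1) ✓  (L3,F2,T3)→insured(T3,F2) ✓  (L3,F4,T2)→insured(T2,F4) ✓  (L3,F5,T1)→insured(T1,F5) ✓  (L3,F6,T2)→insured(T2,F6) ✓  (L3,F6,T3)→insured(T3,F6) ✓  (L4,F2,T1)→insured(T1,F2) ✓  (L5,F3,T2)→insured(T2,F3) ✓  (L5,F3,T3)→insured(T3,F3) ✓
Counterexamples (restrictor triples failing the scope): 0.

0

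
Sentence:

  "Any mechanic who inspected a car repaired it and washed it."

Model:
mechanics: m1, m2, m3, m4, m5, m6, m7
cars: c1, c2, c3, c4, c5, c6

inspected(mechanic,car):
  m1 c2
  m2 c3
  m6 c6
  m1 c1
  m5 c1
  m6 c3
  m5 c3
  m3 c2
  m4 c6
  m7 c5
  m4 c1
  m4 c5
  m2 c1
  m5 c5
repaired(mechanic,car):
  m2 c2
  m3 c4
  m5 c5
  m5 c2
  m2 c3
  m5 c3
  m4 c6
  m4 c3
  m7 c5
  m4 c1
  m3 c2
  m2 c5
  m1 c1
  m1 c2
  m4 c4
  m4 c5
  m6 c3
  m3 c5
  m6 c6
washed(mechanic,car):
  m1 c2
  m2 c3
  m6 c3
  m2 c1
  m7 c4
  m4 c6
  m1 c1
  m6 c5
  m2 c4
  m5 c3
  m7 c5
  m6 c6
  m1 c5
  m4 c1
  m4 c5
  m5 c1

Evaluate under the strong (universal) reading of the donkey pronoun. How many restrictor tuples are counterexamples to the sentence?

4

"it" takes "a car" as antecedent — a donkey pronoun bound across the clause boundary.
Strong reading: for every (m,c) with inspected(m,c), repaired(m,c) ∧ washed(m,c).
Restrictor pairs: (m1,c1) ✓  (m1,c2) ✓  (m2,c1) ✗  (m2,c3) ✓  (m3,c2) ✗  (m4,c1) ✓  (m4,c5) ✓  (m4,c6) ✓  (m5,c1) ✗  (m5,c3) ✓  (m5,c5) ✗  (m6,c3) ✓  (m6,c6) ✓  (m7,c5) ✓
Counterexamples (restrictor pairs failing the scope): 4.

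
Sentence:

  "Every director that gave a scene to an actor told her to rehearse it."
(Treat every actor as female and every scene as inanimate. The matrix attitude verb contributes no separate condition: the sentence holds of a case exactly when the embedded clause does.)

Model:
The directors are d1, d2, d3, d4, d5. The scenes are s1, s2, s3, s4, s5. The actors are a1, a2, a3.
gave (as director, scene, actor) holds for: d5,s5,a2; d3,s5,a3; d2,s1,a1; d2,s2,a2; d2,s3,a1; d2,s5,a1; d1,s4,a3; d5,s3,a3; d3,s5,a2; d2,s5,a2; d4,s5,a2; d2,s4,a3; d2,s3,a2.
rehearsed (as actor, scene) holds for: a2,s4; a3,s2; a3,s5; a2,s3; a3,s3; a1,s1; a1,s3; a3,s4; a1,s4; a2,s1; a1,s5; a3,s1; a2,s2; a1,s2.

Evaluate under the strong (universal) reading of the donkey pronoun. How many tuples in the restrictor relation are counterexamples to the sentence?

"her" takes "an actor" as antecedent and "it" takes "a scene"; both are donkey pronouns co-varying with the restrictor.
Strong reading: for every (d,s,a) with gave(d,s,a), rehearsed(a,s).
Restrictor triples: (d1,s4,a3)→rehearsed(a3,s4) ✓  (d2,s1,a1)→rehearsed(a1,s1) ✓  (d2,s2,a2)→rehearsed(a2,s2) ✓  (d2,s3,a1)→rehearsed(a1,s3) ✓  (d2,s3,a2)→rehearsed(a2,s3) ✓  (d2,s4,a3)→rehearsed(a3,s4) ✓  (d2,s5,a1)→rehearsed(a1,s5) ✓  (d2,s5,a2)→rehearsed(a2,s5) ✗  (d3,s5,a2)→rehearsed(a2,s5) ✗  (d3,s5,a3)→rehearsed(a3,s5) ✓  (d4,s5,a2)→rehearsed(a2,s5) ✗  (d5,s3,a3)→rehearsed(a3,s3) ✓  (d5,s5,a2)→rehearsed(a2,s5) ✗
Counterexamples (restrictor triples failing the scope): 4.

4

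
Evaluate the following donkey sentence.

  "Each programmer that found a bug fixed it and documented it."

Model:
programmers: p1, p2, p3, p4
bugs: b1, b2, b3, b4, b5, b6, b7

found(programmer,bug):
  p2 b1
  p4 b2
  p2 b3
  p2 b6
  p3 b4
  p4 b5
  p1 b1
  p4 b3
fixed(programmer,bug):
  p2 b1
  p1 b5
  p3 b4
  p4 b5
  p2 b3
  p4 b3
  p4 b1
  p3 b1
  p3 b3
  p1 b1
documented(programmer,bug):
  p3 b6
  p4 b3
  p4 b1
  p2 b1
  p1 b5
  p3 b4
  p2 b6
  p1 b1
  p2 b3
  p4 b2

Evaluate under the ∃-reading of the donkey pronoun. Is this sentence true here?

True

"it" takes "a bug" as antecedent — a donkey pronoun bound across the clause boundary.
Weak reading: every programmer p with some found-bug has at least one found-bug b such that fixed(p,b) ∧ documented(p,b).
Per programmer: p1:✓  p2:✓  p3:✓  p4:✓
Every programmer in the restrictor has a witness.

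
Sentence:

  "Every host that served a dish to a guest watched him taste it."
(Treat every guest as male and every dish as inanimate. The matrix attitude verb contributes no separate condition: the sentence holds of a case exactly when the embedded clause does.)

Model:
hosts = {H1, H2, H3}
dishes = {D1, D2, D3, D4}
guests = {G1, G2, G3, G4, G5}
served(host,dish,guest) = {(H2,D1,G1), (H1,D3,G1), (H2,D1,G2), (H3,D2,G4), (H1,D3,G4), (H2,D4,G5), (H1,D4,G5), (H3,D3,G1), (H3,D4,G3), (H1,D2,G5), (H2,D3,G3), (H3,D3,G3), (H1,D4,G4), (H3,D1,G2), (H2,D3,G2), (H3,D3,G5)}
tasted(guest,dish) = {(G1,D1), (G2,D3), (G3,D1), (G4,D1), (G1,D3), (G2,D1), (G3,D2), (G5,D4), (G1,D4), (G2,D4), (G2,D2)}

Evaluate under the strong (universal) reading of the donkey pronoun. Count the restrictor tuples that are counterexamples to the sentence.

8

"him" takes "a guest" as antecedent and "it" takes "a dish"; both are donkey pronouns co-varying with the restrictor.
Strong reading: for every (h,d,g) with served(h,d,g), tasted(g,d).
Restrictor triples: (H1,D2,G5)→tasted(G5,D2) ✗  (H1,D3,G1)→tasted(G1,D3) ✓  (H1,D3,G4)→tasted(G4,D3) ✗  (H1,D4,G4)→tasted(G4,D4) ✗  (H1,D4,G5)→tasted(G5,D4) ✓  (H2,D1,G1)→tasted(G1,D1) ✓  (H2,D1,G2)→tasted(G2,D1) ✓  (H2,D3,G2)→tasted(G2,D3) ✓  (H2,D3,G3)→tasted(G3,D3) ✗  (H2,D4,G5)→tasted(G5,D4) ✓  (H3,D1,G2)→tasted(G2,D1) ✓  (H3,D2,G4)→tasted(G4,D2) ✗  (H3,D3,G1)→tasted(G1,D3) ✓  (H3,D3,G3)→tasted(G3,D3) ✗  (H3,D3,G5)→tasted(G5,D3) ✗  (H3,D4,G3)→tasted(G3,D4) ✗
Counterexamples (restrictor triples failing the scope): 8.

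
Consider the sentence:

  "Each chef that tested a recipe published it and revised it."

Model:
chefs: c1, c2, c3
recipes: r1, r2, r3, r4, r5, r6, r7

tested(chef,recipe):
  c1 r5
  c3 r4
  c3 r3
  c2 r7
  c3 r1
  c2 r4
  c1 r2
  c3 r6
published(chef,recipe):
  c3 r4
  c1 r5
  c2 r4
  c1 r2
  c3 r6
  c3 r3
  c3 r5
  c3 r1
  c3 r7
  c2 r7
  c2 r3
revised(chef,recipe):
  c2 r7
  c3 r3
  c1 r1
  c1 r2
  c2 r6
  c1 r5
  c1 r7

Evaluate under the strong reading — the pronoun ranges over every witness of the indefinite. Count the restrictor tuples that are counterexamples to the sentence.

4

"it" takes "a recipe" as antecedent — a donkey pronoun bound across the clause boundary.
Strong reading: for every (c,r) with tested(c,r), published(c,r) ∧ revised(c,r).
Restrictor pairs: (c1,r2) ✓  (c1,r5) ✓  (c2,r4) ✗  (c2,r7) ✓  (c3,r1) ✗  (c3,r3) ✓  (c3,r4) ✗  (c3,r6) ✗
Counterexamples (restrictor pairs failing the scope): 4.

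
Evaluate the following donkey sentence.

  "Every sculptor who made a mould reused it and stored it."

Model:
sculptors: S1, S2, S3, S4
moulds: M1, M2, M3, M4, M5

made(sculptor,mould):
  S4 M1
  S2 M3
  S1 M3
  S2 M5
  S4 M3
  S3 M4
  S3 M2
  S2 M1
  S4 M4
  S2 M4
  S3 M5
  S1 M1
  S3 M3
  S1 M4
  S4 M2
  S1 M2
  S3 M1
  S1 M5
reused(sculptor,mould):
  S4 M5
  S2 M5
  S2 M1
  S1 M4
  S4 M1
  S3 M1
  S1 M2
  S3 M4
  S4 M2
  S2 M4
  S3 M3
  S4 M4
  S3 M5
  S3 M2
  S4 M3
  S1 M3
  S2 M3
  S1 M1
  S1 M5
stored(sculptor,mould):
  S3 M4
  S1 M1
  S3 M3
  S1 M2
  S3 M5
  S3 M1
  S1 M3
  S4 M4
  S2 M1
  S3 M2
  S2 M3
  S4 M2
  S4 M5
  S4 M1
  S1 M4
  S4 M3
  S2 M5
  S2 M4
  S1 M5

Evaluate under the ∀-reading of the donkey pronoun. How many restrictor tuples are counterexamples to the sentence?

0

"it" takes "a mould" as antecedent — a donkey pronoun bound across the clause boundary.
Strong reading: for every (s,m) with made(s,m), reused(s,m) ∧ stored(s,m).
Restrictor pairs: (S1,M1) ✓  (S1,M2) ✓  (S1,M3) ✓  (S1,M4) ✓  (S1,M5) ✓  (S2,M1) ✓  (S2,M3) ✓  (S2,M4) ✓  (S2,M5) ✓  (S3,M1) ✓  (S3,M2) ✓  (S3,M3) ✓  (S3,M4) ✓  (S3,M5) ✓  (S4,M1) ✓  (S4,M2) ✓  (S4,M3) ✓  (S4,M4) ✓
Counterexamples (restrictor pairs failing the scope): 0.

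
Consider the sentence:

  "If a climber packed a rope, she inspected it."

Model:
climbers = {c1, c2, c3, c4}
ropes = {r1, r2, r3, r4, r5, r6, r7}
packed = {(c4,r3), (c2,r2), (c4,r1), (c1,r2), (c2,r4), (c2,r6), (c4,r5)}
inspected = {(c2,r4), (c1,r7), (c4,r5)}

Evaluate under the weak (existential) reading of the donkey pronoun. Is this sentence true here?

"it" takes "a rope" as antecedent — a donkey pronoun bound across the clause boundary.
Weak reading: every climber c with some packed-rope has at least one packed-rope r such that inspected(c,r).
Per climber: c1:✗  c2:✓  c4:✓
c1 has no witness among its packed-ropes.

False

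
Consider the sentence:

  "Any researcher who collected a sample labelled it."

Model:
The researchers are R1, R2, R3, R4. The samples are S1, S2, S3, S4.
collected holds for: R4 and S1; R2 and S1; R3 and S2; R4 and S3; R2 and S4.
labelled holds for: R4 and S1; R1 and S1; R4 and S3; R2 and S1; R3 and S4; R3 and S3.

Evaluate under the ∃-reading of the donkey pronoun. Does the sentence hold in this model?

"it" takes "a sample" as antecedent — a donkey pronoun bound across the clause boundary.
Weak reading: every researcher r with some collected-sample has at least one collected-sample s such that labelled(r,s).
Per researcher: R2:✓  R3:✗  R4:✓
R3 has no witness among its collected-samples.

False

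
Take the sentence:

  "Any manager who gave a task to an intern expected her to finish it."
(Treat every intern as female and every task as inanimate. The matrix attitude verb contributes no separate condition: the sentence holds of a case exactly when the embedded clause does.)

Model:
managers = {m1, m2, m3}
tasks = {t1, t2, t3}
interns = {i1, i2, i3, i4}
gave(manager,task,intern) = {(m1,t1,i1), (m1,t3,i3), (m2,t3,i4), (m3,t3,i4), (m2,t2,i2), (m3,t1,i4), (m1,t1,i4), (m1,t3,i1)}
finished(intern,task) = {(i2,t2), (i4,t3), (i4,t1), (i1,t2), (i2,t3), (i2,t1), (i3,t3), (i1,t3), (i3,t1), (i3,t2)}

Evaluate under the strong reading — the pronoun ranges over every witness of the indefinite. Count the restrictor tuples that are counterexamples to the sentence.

1

"her" takes "an intern" as antecedent and "it" takes "a task"; both are donkey pronouns co-varying with the restrictor.
Strong reading: for every (m,t,i) with gave(m,t,i), finished(i,t).
Restrictor triples: (m1,t1,i1)→finished(i1,t1) ✗  (m1,t1,i4)→finished(i4,t1) ✓  (m1,t3,i1)→finished(i1,t3) ✓  (m1,t3,i3)→finished(i3,t3) ✓  (m2,t2,i2)→finished(i2,t2) ✓  (m2,t3,i4)→finished(i4,t3) ✓  (m3,t1,i4)→finished(i4,t1) ✓  (m3,t3,i4)→finished(i4,t3) ✓
Counterexamples (restrictor triples failing the scope): 1.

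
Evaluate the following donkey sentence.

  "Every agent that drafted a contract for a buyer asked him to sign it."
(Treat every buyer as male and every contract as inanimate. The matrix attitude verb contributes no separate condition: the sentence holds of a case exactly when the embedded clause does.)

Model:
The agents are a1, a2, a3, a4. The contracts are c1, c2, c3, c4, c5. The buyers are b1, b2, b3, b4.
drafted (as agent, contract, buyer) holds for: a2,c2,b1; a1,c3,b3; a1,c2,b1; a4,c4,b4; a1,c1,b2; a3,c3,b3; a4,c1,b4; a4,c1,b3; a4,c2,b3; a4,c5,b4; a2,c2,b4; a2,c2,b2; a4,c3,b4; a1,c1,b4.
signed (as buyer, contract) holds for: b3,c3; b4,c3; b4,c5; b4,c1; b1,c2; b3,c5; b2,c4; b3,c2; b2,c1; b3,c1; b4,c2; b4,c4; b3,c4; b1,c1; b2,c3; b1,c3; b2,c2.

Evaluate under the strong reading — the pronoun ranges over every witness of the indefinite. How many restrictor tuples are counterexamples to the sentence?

"him" takes "a buyer" as antecedent and "it" takes "a contract"; both are donkey pronouns co-varying with the restrictor.
Strong reading: for every (a,c,b) with drafted(a,c,b), signed(b,c).
Restrictor triples: (a1,c1,b2)→signed(b2,c1) ✓  (a1,c1,b4)→signed(b4,c1) ✓  (a1,c2,b1)→signed(b1,c2) ✓  (a1,c3,b3)→signed(b3,c3) ✓  (a2,c2,b1)→signed(b1,c2) ✓  (a2,c2,b2)→signed(b2,c2) ✓  (a2,c2,b4)→signed(b4,c2) ✓  (a3,c3,b3)→signed(b3,c3) ✓  (a4,c1,b3)→signed(b3,c1) ✓  (a4,c1,b4)→signed(b4,c1) ✓  (a4,c2,b3)→signed(b3,c2) ✓  (a4,c3,b4)→signed(b4,c3) ✓  (a4,c4,b4)→signed(b4,c4) ✓  (a4,c5,b4)→signed(b4,c5) ✓
Counterexamples (restrictor triples failing the scope): 0.

0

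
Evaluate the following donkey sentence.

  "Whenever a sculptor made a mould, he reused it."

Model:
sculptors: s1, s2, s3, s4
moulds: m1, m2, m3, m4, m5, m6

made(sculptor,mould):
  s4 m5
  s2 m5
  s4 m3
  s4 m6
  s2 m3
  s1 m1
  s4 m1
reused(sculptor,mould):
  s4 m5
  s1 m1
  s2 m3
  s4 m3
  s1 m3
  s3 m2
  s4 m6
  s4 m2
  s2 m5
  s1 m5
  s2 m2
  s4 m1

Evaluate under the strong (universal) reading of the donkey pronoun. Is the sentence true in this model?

"it" takes "a mould" as antecedent — a donkey pronoun bound across the clause boundary.
Strong reading: for every (s,m) with made(s,m), reused(s,m).
Restrictor pairs: (s1,m1) ✓  (s2,m3) ✓  (s2,m5) ✓  (s4,m1) ✓  (s4,m3) ✓  (s4,m5) ✓  (s4,m6) ✓
Every restrictor pair satisfies the scope.

True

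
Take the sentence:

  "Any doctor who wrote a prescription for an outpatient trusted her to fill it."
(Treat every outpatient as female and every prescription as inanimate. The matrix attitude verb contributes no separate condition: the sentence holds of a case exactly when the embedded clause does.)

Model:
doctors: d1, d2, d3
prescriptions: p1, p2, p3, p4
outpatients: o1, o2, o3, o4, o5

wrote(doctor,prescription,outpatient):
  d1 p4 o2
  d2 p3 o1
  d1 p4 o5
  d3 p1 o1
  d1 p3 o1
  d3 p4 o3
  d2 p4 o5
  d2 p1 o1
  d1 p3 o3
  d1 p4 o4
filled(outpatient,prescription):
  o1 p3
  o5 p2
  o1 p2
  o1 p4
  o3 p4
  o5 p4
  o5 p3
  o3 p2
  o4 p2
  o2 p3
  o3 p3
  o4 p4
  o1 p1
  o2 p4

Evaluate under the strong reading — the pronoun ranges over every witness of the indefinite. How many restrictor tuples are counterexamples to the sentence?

"her" takes "an outpatient" as antecedent and "it" takes "a prescription"; both are donkey pronouns co-varying with the restrictor.
Strong reading: for every (d,p,o) with wrote(d,p,o), filled(o,p).
Restrictor triples: (d1,p3,o1)→filled(o1,p3) ✓  (d1,p3,o3)→filled(o3,p3) ✓  (d1,p4,o2)→filled(o2,p4) ✓  (d1,p4,o4)→filled(o4,p4) ✓  (d1,p4,o5)→filled(o5,p4) ✓  (d2,p1,o1)→filled(o1,p1) ✓  (d2,p3,o1)→filled(o1,p3) ✓  (d2,p4,o5)→filled(o5,p4) ✓  (d3,p1,o1)→filled(o1,p1) ✓  (d3,p4,o3)→filled(o3,p4) ✓
Counterexamples (restrictor triples failing the scope): 0.

0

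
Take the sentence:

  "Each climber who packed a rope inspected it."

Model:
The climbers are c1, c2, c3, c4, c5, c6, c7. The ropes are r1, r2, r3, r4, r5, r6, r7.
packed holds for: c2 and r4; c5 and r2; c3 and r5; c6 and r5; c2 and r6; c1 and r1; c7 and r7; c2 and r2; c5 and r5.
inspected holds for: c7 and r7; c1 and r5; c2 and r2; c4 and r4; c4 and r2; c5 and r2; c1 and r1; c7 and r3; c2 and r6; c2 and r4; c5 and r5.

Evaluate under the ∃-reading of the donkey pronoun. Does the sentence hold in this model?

"it" takes "a rope" as antecedent — a donkey pronoun bound across the clause boundary.
Weak reading: every climber c with some packed-rope has at least one packed-rope r such that inspected(c,r).
Per climber: c1:✓  c2:✓  c3:✗  c5:✓  c6:✗  c7:✓
c3 has no witness among its packed-ropes.

False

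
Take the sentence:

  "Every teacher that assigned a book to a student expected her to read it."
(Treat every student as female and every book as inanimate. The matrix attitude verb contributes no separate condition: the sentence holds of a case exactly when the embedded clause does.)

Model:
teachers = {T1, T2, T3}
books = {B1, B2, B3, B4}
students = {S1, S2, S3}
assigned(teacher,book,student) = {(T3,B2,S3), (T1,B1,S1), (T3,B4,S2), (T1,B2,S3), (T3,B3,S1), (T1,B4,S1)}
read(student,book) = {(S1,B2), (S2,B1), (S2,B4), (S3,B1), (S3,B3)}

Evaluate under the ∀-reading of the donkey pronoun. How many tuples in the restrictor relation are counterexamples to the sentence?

"her" takes "a student" as antecedent and "it" takes "a book"; both are donkey pronouns co-varying with the restrictor.
Strong reading: for every (t,b,s) with assigned(t,b,s), read(s,b).
Restrictor triples: (T1,B1,S1)→read(S1,B1) ✗  (T1,B2,S3)→read(S3,B2) ✗  (T1,B4,S1)→read(S1,B4) ✗  (T3,B2,S3)→read(S3,B2) ✗  (T3,B3,S1)→read(S1,B3) ✗  (T3,B4,S2)→read(S2,B4) ✓
Counterexamples (restrictor triples failing the scope): 5.

5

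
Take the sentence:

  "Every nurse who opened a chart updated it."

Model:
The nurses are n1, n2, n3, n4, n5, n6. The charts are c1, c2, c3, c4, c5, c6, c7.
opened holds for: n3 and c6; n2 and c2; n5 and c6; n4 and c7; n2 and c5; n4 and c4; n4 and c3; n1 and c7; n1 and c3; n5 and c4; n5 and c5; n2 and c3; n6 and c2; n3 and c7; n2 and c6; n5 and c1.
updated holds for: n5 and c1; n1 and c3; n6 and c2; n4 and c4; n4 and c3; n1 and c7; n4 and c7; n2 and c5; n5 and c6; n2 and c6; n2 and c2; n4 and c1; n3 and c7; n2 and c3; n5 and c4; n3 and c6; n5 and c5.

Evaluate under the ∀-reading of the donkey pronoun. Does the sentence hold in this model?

"it" takes "a chart" as antecedent — a donkey pronoun bound across the clause boundary.
Strong reading: for every (n,c) with opened(n,c), updated(n,c).
Restrictor pairs: (n1,c3) ✓  (n1,c7) ✓  (n2,c2) ✓  (n2,c3) ✓  (n2,c5) ✓  (n2,c6) ✓  (n3,c6) ✓  (n3,c7) ✓  (n4,c3) ✓  (n4,c4) ✓  (n4,c7) ✓  (n5,c1) ✓  (n5,c4) ✓  (n5,c5) ✓  (n5,c6) ✓  (n6,c2) ✓
Every restrictor pair satisfies the scope.

True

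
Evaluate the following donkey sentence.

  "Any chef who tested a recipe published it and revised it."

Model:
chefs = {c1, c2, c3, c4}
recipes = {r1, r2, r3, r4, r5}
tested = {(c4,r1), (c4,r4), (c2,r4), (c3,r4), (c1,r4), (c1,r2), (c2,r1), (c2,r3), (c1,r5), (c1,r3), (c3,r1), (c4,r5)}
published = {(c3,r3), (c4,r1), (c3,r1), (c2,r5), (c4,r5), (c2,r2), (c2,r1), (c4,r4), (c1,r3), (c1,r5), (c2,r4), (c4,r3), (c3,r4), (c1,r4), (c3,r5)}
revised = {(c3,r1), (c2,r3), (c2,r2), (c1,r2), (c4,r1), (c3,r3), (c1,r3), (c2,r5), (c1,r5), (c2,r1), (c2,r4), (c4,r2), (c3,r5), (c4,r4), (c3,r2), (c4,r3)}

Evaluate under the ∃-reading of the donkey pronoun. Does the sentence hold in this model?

True

"it" takes "a recipe" as antecedent — a donkey pronoun bound across the clause boundary.
Weak reading: every chef c with some tested-recipe has at least one tested-recipe r such that published(c,r) ∧ revised(c,r).
Per chef: c1:✓  c2:✓  c3:✓  c4:✓
Every chef in the restrictor has a witness.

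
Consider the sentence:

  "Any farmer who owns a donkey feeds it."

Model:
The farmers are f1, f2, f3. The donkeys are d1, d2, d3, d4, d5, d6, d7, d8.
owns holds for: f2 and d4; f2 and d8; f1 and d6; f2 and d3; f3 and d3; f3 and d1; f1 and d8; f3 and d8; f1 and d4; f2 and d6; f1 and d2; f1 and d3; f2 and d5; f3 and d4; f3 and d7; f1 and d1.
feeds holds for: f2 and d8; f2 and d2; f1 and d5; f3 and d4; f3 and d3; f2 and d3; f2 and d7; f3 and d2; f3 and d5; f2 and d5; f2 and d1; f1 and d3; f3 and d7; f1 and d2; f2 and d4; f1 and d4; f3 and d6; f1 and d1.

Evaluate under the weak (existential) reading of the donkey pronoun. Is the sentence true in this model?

True

"it" takes "a donkey" as antecedent — a donkey pronoun bound across the clause boundary.
Weak reading: every farmer f with some owns-donkey has at least one owns-donkey d such that feeds(f,d).
Per farmer: f1:✓  f2:✓  f3:✓
Every farmer in the restrictor has a witness.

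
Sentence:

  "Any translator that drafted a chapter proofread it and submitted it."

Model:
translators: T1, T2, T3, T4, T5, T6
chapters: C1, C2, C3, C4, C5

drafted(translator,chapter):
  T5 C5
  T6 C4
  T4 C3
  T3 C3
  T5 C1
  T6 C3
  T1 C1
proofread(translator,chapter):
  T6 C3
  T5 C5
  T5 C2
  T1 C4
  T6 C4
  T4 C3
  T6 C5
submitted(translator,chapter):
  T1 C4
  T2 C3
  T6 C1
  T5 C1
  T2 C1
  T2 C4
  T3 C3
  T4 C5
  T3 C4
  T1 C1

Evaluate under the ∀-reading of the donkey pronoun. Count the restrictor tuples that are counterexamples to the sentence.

"it" takes "a chapter" as antecedent — a donkey pronoun bound across the clause boundary.
Strong reading: for every (t,c) with drafted(t,c), proofread(t,c) ∧ submitted(t,c).
Restrictor pairs: (T1,C1) ✗  (T3,C3) ✗  (T4,C3) ✗  (T5,C1) ✗  (T5,C5) ✗  (T6,C3) ✗  (T6,C4) ✗
Counterexamples (restrictor pairs failing the scope): 7.

7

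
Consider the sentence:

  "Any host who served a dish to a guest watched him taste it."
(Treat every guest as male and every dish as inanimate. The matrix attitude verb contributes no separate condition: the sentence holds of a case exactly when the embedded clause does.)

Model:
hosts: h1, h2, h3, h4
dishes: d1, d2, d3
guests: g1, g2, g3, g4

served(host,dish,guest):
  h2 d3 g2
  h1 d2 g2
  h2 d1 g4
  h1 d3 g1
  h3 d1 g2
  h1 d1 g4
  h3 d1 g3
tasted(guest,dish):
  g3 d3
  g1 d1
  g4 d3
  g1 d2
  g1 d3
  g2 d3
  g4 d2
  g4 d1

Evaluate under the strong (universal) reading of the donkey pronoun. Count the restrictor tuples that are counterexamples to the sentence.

3

"him" takes "a guest" as antecedent and "it" takes "a dish"; both are donkey pronouns co-varying with the restrictor.
Strong reading: for every (h,d,g) with served(h,d,g), tasted(g,d).
Restrictor triples: (h1,d1,g4)→tasted(g4,d1) ✓  (h1,d2,g2)→tasted(g2,d2) ✗  (h1,d3,g1)→tasted(g1,d3) ✓  (h2,d1,g4)→tasted(g4,d1) ✓  (h2,d3,g2)→tasted(g2,d3) ✓  (h3,d1,g2)→tasted(g2,d1) ✗  (h3,d1,g3)→tasted(g3,d1) ✗
Counterexamples (restrictor triples failing the scope): 3.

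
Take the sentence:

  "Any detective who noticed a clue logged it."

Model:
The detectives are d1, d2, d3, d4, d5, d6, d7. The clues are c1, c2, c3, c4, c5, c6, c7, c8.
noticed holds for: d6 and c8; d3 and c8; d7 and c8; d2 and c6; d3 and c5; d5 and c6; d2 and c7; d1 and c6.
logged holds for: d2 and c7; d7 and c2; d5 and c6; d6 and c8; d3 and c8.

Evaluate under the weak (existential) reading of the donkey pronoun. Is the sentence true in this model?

False

"it" takes "a clue" as antecedent — a donkey pronoun bound across the clause boundary.
Weak reading: every detective d with some noticed-clue has at least one noticed-clue c such that logged(d,c).
Per detective: d1:✗  d2:✓  d3:✓  d5:✓  d6:✓  d7:✗
d1 has no witness among its noticed-clues.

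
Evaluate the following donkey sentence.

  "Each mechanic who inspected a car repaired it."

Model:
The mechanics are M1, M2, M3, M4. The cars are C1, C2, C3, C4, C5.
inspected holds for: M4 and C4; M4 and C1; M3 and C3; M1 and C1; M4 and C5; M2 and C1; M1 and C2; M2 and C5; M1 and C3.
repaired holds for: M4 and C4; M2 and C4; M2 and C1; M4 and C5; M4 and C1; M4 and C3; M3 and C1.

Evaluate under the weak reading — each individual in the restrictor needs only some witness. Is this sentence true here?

False

"it" takes "a car" as antecedent — a donkey pronoun bound across the clause boundary.
Weak reading: every mechanic m with some inspected-car has at least one inspected-car c such that repaired(m,c).
Per mechanic: M1:✗  M2:✓  M3:✗  M4:✓
M1 has no witness among its inspected-cars.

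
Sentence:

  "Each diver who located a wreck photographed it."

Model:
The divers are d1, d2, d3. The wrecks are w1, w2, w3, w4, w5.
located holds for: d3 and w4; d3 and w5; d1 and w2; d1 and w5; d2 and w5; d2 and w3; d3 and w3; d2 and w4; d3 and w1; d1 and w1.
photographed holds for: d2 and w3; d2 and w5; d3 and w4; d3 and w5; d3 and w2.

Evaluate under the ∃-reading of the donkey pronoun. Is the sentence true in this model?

"it" takes "a wreck" as antecedent — a donkey pronoun bound across the clause boundary.
Weak reading: every diver d with some located-wreck has at least one located-wreck w such that photographed(d,w).
Per diver: d1:✗  d2:✓  d3:✓
d1 has no witness among its located-wrecks.

False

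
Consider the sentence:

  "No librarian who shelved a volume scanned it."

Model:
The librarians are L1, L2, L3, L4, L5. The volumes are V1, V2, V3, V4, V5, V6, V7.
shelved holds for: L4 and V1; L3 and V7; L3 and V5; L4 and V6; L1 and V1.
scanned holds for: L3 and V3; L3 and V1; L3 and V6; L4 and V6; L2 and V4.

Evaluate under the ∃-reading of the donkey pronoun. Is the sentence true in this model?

"it" takes "a volume" as antecedent — a donkey pronoun bound across the clause boundary.
Truth condition: for no (l,v) with shelved(l,v) does scanned(l,v) hold.
Restrictor pairs — does the scope hold? (L1,V1):fails  (L3,V5):fails  (L3,V7):fails  (L4,V1):fails  (L4,V6):holds
Scope holds for 1 pair(s), so the sentence is false.

False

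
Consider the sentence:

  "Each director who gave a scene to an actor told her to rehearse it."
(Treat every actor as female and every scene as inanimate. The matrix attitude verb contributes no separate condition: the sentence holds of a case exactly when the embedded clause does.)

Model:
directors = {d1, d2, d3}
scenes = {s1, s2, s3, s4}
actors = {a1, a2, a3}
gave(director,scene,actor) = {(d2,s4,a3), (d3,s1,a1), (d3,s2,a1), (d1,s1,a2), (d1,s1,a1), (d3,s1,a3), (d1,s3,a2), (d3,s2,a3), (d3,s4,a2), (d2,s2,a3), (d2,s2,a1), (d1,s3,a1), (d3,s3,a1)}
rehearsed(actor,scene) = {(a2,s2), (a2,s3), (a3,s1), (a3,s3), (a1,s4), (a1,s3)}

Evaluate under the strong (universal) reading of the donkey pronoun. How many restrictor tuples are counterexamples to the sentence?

"her" takes "an actor" as antecedent and "it" takes "a scene"; both are donkey pronouns co-varying with the restrictor.
Strong reading: for every (d,s,a) with gave(d,s,a), rehearsed(a,s).
Restrictor triples: (d1,s1,a1)→rehearsed(a1,s1) ✗  (d1,s1,a2)→rehearsed(a2,s1) ✗  (d1,s3,a1)→rehearsed(a1,s3) ✓  (d1,s3,a2)→rehearsed(a2,s3) ✓  (d2,s2,a1)→rehearsed(a1,s2) ✗  (d2,s2,a3)→rehearsed(a3,s2) ✗  (d2,s4,a3)→rehearsed(a3,s4) ✗  (d3,s1,a1)→rehearsed(a1,s1) ✗  (d3,s1,a3)→rehearsed(a3,s1) ✓  (d3,s2,a1)→rehearsed(a1,s2) ✗  (d3,s2,a3)→rehearsed(a3,s2) ✗  (d3,s3,a1)→rehearsed(a1,s3) ✓  (d3,s4,a2)→rehearsed(a2,s4) ✗
Counterexamples (restrictor triples failing the scope): 9.

9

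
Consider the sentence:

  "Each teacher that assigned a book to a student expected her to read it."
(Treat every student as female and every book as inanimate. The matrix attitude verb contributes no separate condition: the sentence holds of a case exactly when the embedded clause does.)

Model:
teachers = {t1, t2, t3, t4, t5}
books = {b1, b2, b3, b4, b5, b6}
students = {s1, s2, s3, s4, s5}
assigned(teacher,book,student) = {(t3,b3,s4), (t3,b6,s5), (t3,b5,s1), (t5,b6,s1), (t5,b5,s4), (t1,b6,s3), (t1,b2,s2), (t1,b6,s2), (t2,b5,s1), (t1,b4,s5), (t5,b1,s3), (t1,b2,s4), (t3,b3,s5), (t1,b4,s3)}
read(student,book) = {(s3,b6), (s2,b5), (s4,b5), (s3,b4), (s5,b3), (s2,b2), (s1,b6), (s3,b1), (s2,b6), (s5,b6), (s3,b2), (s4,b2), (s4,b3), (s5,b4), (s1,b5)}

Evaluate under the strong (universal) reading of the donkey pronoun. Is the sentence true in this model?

"her" takes "a student" as antecedent and "it" takes "a book"; both are donkey pronouns co-varying with the restrictor.
Strong reading: for every (t,b,s) with assigned(t,b,s), read(s,b).
Restrictor triples: (t1,b2,s2)→read(s2,b2) ✓  (t1,b2,s4)→read(s4,b2) ✓  (t1,b4,s3)→read(s3,b4) ✓  (t1,b4,s5)→read(s5,b4) ✓  (t1,b6,s2)→read(s2,b6) ✓  (t1,b6,s3)→read(s3,b6) ✓  (t2,b5,s1)→read(s1,b5) ✓  (t3,b3,s4)→read(s4,b3) ✓  (t3,b3,s5)→read(s5,b3) ✓  (t3,b5,s1)→read(s1,b5) ✓  (t3,b6,s5)→read(s5,b6) ✓  (t5,b1,s3)→read(s3,b1) ✓  (t5,b5,s4)→read(s4,b5) ✓  (t5,b6,s1)→read(s1,b6) ✓
Every restrictor triple satisfies the scope.

True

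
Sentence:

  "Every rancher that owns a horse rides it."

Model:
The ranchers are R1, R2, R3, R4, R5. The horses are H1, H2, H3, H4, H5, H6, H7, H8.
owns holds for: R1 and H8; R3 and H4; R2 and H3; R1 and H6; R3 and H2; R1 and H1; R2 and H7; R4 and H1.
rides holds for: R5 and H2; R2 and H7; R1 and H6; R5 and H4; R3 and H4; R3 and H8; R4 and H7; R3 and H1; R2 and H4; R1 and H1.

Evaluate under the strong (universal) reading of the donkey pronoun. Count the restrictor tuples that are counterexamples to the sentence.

"it" takes "a horse" as antecedent — a donkey pronoun bound across the clause boundary.
Strong reading: for every (r,h) with owns(r,h), rides(r,h).
Restrictor pairs: (R1,H1) ✓  (R1,H6) ✓  (R1,H8) ✗  (R2,H3) ✗  (R2,H7) ✓  (R3,H2) ✗  (R3,H4) ✓  (R4,H1) ✗
Counterexamples (restrictor pairs failing the scope): 4.

4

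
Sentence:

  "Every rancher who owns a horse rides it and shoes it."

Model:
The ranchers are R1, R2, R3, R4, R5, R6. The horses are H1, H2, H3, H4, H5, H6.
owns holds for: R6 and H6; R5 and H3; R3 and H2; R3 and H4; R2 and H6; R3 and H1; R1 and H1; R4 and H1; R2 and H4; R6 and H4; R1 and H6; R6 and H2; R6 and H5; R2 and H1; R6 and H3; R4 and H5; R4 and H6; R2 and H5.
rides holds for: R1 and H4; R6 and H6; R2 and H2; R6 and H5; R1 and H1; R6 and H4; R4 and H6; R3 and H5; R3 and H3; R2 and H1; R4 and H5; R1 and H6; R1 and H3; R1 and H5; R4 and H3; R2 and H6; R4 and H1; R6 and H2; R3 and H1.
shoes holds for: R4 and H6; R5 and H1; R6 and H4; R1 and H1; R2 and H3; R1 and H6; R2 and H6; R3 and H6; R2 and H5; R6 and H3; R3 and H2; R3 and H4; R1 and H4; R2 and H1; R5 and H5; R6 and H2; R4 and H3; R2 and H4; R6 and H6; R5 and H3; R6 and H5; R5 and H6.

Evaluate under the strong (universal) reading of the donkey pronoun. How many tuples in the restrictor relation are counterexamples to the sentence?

"it" takes "a horse" as antecedent — a donkey pronoun bound across the clause boundary.
Strong reading: for every (r,h) with owns(r,h), rides(r,h) ∧ shoes(r,h).
Restrictor pairs: (R1,H1) ✓  (R1,H6) ✓  (R2,H1) ✓  (R2,H4) ✗  (R2,H5) ✗  (R2,H6) ✓  (R3,H1) ✗  (R3,H2) ✗  (R3,H4) ✗  (R4,H1) ✗  (R4,H5) ✗  (R4,H6) ✓  (R5,H3) ✗  (R6,H2) ✓  (R6,H3) ✗  (R6,H4) ✓  (R6,H5) ✓  (R6,H6) ✓
Counterexamples (restrictor pairs failing the scope): 9.

9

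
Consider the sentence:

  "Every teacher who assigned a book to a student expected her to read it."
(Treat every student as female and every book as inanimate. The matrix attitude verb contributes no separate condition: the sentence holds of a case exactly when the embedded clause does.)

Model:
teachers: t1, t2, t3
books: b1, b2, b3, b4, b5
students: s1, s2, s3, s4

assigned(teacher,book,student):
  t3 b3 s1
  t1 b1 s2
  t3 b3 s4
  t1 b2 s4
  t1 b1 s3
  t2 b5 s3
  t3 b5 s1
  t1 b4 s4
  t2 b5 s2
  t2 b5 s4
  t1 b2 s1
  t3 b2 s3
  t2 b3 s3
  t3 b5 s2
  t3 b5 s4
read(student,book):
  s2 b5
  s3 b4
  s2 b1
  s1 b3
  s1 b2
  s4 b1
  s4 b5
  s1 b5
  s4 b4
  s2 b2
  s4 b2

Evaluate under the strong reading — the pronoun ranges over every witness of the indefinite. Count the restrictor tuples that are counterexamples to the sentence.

5

"her" takes "a student" as antecedent and "it" takes "a book"; both are donkey pronouns co-varying with the restrictor.
Strong reading: for every (t,b,s) with assigned(t,b,s), read(s,b).
Restrictor triples: (t1,b1,s2)→read(s2,b1) ✓  (t1,b1,s3)→read(s3,b1) ✗  (t1,b2,s1)→read(s1,b2) ✓  (t1,b2,s4)→read(s4,b2) ✓  (t1,b4,s4)→read(s4,b4) ✓  (t2,b3,s3)→read(s3,b3) ✗  (t2,b5,s2)→read(s2,b5) ✓  (t2,b5,s3)→read(s3,b5) ✗  (t2,b5,s4)→read(s4,b5) ✓  (t3,b2,s3)→read(s3,b2) ✗  (t3,b3,s1)→read(s1,b3) ✓  (t3,b3,s4)→read(s4,b3) ✗  (t3,b5,s1)→read(s1,b5) ✓  (t3,b5,s2)→read(s2,b5) ✓  (t3,b5,s4)→read(s4,b5) ✓
Counterexamples (restrictor triples failing the scope): 5.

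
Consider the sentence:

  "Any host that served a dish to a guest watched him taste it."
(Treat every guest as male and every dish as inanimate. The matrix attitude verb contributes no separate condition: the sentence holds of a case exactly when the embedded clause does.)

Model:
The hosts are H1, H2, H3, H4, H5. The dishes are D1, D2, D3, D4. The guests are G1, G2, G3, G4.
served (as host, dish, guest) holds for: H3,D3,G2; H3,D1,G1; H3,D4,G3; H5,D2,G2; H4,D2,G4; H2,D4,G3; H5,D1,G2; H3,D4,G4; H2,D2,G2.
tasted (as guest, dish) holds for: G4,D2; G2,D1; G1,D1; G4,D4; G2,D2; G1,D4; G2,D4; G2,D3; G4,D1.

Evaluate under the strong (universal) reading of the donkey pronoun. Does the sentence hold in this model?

False

"him" takes "a guest" as antecedent and "it" takes "a dish"; both are donkey pronouns co-varying with the restrictor.
Strong reading: for every (h,d,g) with served(h,d,g), tasted(g,d).
Restrictor triples: (H2,D2,G2)→tasted(G2,D2) ✓  (H2,D4,G3)→tasted(G3,D4) ✗  (H3,D1,G1)→tasted(G1,D1) ✓  (H3,D3,G2)→tasted(G2,D3) ✓  (H3,D4,G3)→tasted(G3,D4) ✗  (H3,D4,G4)→tasted(G4,D4) ✓  (H4,D2,G4)→tasted(G4,D2) ✓  (H5,D1,G2)→tasted(G2,D1) ✓  (H5,D2,G2)→tasted(G2,D2) ✓
Counterexample: (H2,D4,G3) — tasted(G3,D4) does not hold.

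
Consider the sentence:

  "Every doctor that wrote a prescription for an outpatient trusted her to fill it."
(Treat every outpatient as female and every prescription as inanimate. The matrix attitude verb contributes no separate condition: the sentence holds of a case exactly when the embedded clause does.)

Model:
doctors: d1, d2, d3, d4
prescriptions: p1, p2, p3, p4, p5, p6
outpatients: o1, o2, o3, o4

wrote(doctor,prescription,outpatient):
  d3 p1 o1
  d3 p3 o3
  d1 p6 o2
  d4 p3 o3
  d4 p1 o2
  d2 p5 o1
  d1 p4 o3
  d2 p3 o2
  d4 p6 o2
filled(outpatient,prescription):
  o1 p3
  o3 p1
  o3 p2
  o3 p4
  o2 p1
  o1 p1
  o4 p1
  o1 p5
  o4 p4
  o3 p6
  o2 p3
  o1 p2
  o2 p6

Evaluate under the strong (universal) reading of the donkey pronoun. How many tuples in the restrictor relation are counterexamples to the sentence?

2

"her" takes "an outpatient" as antecedent and "it" takes "a prescription"; both are donkey pronouns co-varying with the restrictor.
Strong reading: for every (d,p,o) with wrote(d,p,o), filled(o,p).
Restrictor triples: (d1,p4,o3)→filled(o3,p4) ✓  (d1,p6,o2)→filled(o2,p6) ✓  (d2,p3,o2)→filled(o2,p3) ✓  (d2,p5,o1)→filled(o1,p5) ✓  (d3,p1,o1)→filled(o1,p1) ✓  (d3,p3,o3)→filled(o3,p3) ✗  (d4,p1,o2)→filled(o2,p1) ✓  (d4,p3,o3)→filled(o3,p3) ✗  (d4,p6,o2)→filled(o2,p6) ✓
Counterexamples (restrictor triples failing the scope): 2.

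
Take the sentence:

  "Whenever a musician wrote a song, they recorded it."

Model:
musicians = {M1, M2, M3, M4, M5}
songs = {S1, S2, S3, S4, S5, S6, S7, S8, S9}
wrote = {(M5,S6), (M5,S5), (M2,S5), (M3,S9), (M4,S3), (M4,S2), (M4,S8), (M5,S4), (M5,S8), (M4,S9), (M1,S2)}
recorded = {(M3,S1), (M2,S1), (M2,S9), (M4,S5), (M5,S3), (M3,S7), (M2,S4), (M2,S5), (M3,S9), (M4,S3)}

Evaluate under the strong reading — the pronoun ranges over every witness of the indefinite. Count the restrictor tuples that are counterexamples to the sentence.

"it" takes "a song" as antecedent — a donkey pronoun bound across the clause boundary.
Strong reading: for every (m,s) with wrote(m,s), recorded(m,s).
Restrictor pairs: (M1,S2) ✗  (M2,S5) ✓  (M3,S9) ✓  (M4,S2) ✗  (M4,S3) ✓  (M4,S8) ✗  (M4,S9) ✗  (M5,S4) ✗  (M5,S5) ✗  (M5,S6) ✗  (M5,S8) ✗
Counterexamples (restrictor pairs failing the scope): 8.

8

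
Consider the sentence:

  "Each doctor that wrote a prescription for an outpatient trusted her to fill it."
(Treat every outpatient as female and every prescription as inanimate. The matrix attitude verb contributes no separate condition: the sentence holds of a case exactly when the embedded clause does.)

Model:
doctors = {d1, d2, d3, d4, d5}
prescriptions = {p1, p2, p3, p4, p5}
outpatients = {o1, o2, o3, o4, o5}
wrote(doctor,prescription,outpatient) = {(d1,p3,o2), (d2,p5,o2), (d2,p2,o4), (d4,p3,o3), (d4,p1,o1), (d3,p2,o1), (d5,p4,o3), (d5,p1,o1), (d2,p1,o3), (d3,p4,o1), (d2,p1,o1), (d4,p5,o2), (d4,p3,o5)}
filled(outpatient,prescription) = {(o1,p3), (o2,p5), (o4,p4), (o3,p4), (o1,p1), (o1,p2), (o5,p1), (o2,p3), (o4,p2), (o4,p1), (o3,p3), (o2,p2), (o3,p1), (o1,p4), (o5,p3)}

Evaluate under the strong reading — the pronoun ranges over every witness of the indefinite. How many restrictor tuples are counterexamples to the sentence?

"her" takes "an outpatient" as antecedent and "it" takes "a prescription"; both are donkey pronouns co-varying with the restrictor.
Strong reading: for every (d,p,o) with wrote(d,p,o), filled(o,p).
Restrictor triples: (d1,p3,o2)→filled(o2,p3) ✓  (d2,p1,o1)→filled(o1,p1) ✓  (d2,p1,o3)→filled(o3,p1) ✓  (d2,p2,o4)→filled(o4,p2) ✓  (d2,p5,o2)→filled(o2,p5) ✓  (d3,p2,o1)→filled(o1,p2) ✓  (d3,p4,o1)→filled(o1,p4) ✓  (d4,p1,o1)→filled(o1,p1) ✓  (d4,p3,o3)→filled(o3,p3) ✓  (d4,p3,o5)→filled(o5,p3) ✓  (d4,p5,o2)→filled(o2,p5) ✓  (d5,p1,o1)→filled(o1,p1) ✓  (d5,p4,o3)→filled(o3,p4) ✓
Counterexamples (restrictor triples failing the scope): 0.

0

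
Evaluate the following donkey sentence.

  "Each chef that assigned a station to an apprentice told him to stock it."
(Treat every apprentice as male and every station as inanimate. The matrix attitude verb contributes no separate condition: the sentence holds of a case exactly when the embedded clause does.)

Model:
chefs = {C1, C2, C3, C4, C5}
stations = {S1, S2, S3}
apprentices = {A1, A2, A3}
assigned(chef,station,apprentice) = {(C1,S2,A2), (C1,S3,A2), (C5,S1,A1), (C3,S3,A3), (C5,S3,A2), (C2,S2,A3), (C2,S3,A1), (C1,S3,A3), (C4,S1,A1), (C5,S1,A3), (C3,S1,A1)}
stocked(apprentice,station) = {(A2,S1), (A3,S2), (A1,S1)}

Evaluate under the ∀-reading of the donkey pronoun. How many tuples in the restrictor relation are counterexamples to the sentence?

7

"him" takes "an apprentice" as antecedent and "it" takes "a station"; both are donkey pronouns co-varying with the restrictor.
Strong reading: for every (c,s,a) with assigned(c,s,a), stocked(a,s).
Restrictor triples: (C1,S2,A2)→stocked(A2,S2) ✗  (C1,S3,A2)→stocked(A2,S3) ✗  (C1,S3,A3)→stocked(A3,S3) ✗  (C2,S2,A3)→stocked(A3,S2) ✓  (C2,S3,A1)→stocked(A1,S3) ✗  (C3,S1,A1)→stocked(A1,S1) ✓  (C3,S3,A3)→stocked(A3,S3) ✗  (C4,S1,A1)→stocked(A1,S1) ✓  (C5,S1,A1)→stocked(A1,S1) ✓  (C5,S1,A3)→stocked(A3,S1) ✗  (C5,S3,A2)→stocked(A2,S3) ✗
Counterexamples (restrictor triples failing the scope): 7.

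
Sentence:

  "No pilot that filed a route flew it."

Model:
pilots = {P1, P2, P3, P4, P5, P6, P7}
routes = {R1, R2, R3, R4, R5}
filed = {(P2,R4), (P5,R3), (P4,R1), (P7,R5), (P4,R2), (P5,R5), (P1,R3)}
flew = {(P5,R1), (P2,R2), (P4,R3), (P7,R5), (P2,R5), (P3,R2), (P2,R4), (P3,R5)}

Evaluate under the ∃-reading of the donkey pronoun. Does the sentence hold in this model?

False

"it" takes "a route" as antecedent — a donkey pronoun bound across the clause boundary.
Truth condition: for no (p,r) with filed(p,r) does flew(p,r) hold.
Restrictor pairs — does the scope hold? (P1,R3):fails  (P2,R4):holds  (P4,R1):fails  (P4,R2):fails  (P5,R3):fails  (P5,R5):fails  (P7,R5):holds
Scope holds for 2 pair(s), so the sentence is false.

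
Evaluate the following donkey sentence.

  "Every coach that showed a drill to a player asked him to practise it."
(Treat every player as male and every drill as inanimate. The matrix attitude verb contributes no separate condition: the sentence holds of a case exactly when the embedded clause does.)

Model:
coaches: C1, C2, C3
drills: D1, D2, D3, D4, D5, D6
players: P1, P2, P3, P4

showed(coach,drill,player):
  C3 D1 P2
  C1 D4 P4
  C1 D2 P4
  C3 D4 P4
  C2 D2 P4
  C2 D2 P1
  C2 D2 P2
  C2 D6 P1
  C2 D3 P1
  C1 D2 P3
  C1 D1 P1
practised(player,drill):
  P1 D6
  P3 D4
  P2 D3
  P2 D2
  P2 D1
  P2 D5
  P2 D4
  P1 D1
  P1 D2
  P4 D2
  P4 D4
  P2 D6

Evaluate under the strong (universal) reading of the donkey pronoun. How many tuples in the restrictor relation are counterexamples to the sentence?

"him" takes "a player" as antecedent and "it" takes "a drill"; both are donkey pronouns co-varying with the restrictor.
Strong reading: for every (c,d,p) with showed(c,d,p), practised(p,d).
Restrictor triples: (C1,D1,P1)→practised(P1,D1) ✓  (C1,D2,P3)→practised(P3,D2) ✗  (C1,D2,P4)→practised(P4,D2) ✓  (C1,D4,P4)→practised(P4,D4) ✓  (C2,D2,P1)→practised(P1,D2) ✓  (C2,D2,P2)→practised(P2,D2) ✓  (C2,D2,P4)→practised(P4,D2) ✓  (C2,D3,P1)→practised(P1,D3) ✗  (C2,D6,P1)→practised(P1,D6) ✓  (C3,D1,P2)→practised(P2,D1) ✓  (C3,D4,P4)→practised(P4,D4) ✓
Counterexamples (restrictor triples failing the scope): 2.

2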